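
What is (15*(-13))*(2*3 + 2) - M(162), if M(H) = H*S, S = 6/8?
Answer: -3363/2 ≈ -1681.5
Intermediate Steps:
S = ¾ (S = 6*(⅛) = ¾ ≈ 0.75000)
M(H) = 3*H/4 (M(H) = H*(¾) = 3*H/4)
(15*(-13))*(2*3 + 2) - M(162) = (15*(-13))*(2*3 + 2) - 3*162/4 = -195*(6 + 2) - 1*243/2 = -195*8 - 243/2 = -1560 - 243/2 = -3363/2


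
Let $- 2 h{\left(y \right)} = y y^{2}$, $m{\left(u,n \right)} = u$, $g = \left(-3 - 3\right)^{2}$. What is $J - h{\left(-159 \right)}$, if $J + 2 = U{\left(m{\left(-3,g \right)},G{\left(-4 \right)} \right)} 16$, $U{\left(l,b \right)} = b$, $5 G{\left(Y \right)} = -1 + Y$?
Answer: $- \frac{4019715}{2} \approx -2.0099 \cdot 10^{6}$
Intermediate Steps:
$g = 36$ ($g = \left(-6\right)^{2} = 36$)
$G{\left(Y \right)} = - \frac{1}{5} + \frac{Y}{5}$ ($G{\left(Y \right)} = \frac{-1 + Y}{5} = - \frac{1}{5} + \frac{Y}{5}$)
$h{\left(y \right)} = - \frac{y^{3}}{2}$ ($h{\left(y \right)} = - \frac{y y^{2}}{2} = - \frac{y^{3}}{2}$)
$J = -18$ ($J = -2 + \left(- \frac{1}{5} + \frac{1}{5} \left(-4\right)\right) 16 = -2 + \left(- \frac{1}{5} - \frac{4}{5}\right) 16 = -2 - 16 = -18$)
$J - h{\left(-159 \right)} = -18 - - \frac{\left(-159\right)^{3}}{2} = -18 - \left(- \frac{1}{2}\right) \left(-4019679\right) = -18 - \frac{4019679}{2} = - \frac{4019715}{2}$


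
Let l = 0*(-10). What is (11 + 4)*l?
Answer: 0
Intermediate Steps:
l = 0
(11 + 4)*l = (11 + 4)*0 = 15*0 = 0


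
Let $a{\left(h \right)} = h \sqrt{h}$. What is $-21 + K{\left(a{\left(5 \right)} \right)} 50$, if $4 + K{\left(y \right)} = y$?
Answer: $-221 + 250 \sqrt{5} \approx 338.02$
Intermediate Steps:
$a{\left(h \right)} = h^{\frac{3}{2}}$
$K{\left(y \right)} = -4 + y$
$-21 + K{\left(a{\left(5 \right)} \right)} 50 = -21 + \left(-4 + 5^{\frac{3}{2}}\right) 50 = -21 + \left(-4 + 5 \sqrt{5}\right) 50 = -21 - \left(200 - 250 \sqrt{5}\right) = -221 + 250 \sqrt{5}$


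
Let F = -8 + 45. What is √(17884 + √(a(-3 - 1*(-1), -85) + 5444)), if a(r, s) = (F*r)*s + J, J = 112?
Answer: √(17884 + √11846) ≈ 134.14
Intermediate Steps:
F = 37
a(r, s) = 112 + 37*r*s (a(r, s) = (37*r)*s + 112 = 37*r*s + 112 = 112 + 37*r*s)
√(17884 + √(a(-3 - 1*(-1), -85) + 5444)) = √(17884 + √((112 + 37*(-3 - 1*(-1))*(-85)) + 5444)) = √(17884 + √((112 + 37*(-3 + 1)*(-85)) + 5444)) = √(17884 + √((112 + 37*(-2)*(-85)) + 5444)) = √(17884 + √((112 + 6290) + 5444)) = √(17884 + √(6402 + 5444)) = √(17884 + √11846)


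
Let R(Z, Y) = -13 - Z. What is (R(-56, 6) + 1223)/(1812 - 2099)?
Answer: -1266/287 ≈ -4.4111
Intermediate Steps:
(R(-56, 6) + 1223)/(1812 - 2099) = ((-13 - 1*(-56)) + 1223)/(1812 - 2099) = ((-13 + 56) + 1223)/(-287) = (43 + 1223)*(-1/287) = 1266*(-1/287) = -1266/287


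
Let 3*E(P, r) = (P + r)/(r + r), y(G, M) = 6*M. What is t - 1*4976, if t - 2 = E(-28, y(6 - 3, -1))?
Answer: -89515/18 ≈ -4973.1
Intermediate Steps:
E(P, r) = (P + r)/(6*r) (E(P, r) = ((P + r)/(r + r))/3 = ((P + r)/((2*r)))/3 = ((P + r)*(1/(2*r)))/3 = ((P + r)/(2*r))/3 = (P + r)/(6*r))
t = 53/18 (t = 2 + (-28 + 6*(-1))/(6*((6*(-1)))) = 2 + (⅙)*(-28 - 6)/(-6) = 2 + (⅙)*(-⅙)*(-34) = 2 + 17/18 = 53/18 ≈ 2.9444)
t - 1*4976 = 53/18 - 1*4976 = 53/18 - 4976 = -89515/18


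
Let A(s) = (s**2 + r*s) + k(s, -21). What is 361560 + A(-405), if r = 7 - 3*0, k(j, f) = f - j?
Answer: 523134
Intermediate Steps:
r = 7 (r = 7 + 0 = 7)
A(s) = -21 + s**2 + 6*s (A(s) = (s**2 + 7*s) + (-21 - s) = -21 + s**2 + 6*s)
361560 + A(-405) = 361560 + (-21 + (-405)**2 + 6*(-405)) = 361560 + (-21 + 164025 - 2430) = 361560 + 161574 = 523134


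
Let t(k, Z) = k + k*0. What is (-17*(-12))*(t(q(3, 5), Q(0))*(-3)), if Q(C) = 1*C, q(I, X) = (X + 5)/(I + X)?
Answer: -765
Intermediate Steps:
q(I, X) = (5 + X)/(I + X)
Q(C) = C
t(k, Z) = k (t(k, Z) = k + 0 = k)
(-17*(-12))*(t(q(3, 5), Q(0))*(-3)) = (-17*(-12))*(((5 + 5)/(3 + 5))*(-3)) = 204*((10/8)*(-3)) = 204*(((⅛)*10)*(-3)) = 204*((5/4)*(-3)) = 204*(-15/4) = -765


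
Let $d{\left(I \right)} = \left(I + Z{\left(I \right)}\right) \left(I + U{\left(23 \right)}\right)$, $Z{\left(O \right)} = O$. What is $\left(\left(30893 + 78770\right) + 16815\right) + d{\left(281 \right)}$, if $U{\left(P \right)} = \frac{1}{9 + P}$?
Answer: $\frac{4550681}{16} \approx 2.8442 \cdot 10^{5}$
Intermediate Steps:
$d{\left(I \right)} = 2 I \left(\frac{1}{32} + I\right)$ ($d{\left(I \right)} = \left(I + I\right) \left(I + \frac{1}{9 + 23}\right) = 2 I \left(I + \frac{1}{32}\right) = 2 I \left(\frac{1}{32} + I\right)$)
$\left(\left(30893 + 78770\right) + 16815\right) + d{\left(281 \right)} = \left(\left(30893 + 78770\right) + 16815\right) + \frac{1}{16} \cdot 281 \left(1 + 32 \cdot 281\right) = \left(109663 + 16815\right) + \frac{1}{16} \cdot 281 \left(1 + 8992\right) = 126478 + \frac{1}{16} \cdot 281 \cdot 8993 = 126478 + \frac{2527033}{16} = \frac{4550681}{16}$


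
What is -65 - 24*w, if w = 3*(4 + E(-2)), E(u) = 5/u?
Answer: -173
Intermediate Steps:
w = 9/2 (w = 3*(4 + 5/(-2)) = 3*(4 + 5*(-1/2)) = 3*(4 - 5/2) = 3*(3/2) = 9/2 ≈ 4.5000)
-65 - 24*w = -65 - 24*9/2 = -65 - 108 = -173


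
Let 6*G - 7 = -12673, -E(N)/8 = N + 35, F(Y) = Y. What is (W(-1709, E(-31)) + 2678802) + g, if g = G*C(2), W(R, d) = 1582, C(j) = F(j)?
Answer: 2676162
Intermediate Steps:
C(j) = j
E(N) = -280 - 8*N (E(N) = -8*(N + 35) = -8*(35 + N) = -280 - 8*N)
G = -2111 (G = 7/6 + (⅙)*(-12673) = 7/6 - 12673/6 = -2111)
g = -4222 (g = -2111*2 = -4222)
(W(-1709, E(-31)) + 2678802) + g = (1582 + 2678802) - 4222 = 2680384 - 4222 = 2676162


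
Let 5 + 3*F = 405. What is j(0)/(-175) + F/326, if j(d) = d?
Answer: 200/489 ≈ 0.40900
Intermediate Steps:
F = 400/3 (F = -5/3 + (⅓)*405 = -5/3 + 135 = 400/3 ≈ 133.33)
j(0)/(-175) + F/326 = 0/(-175) + (400/3)/326 = 0*(-1/175) + (400/3)*(1/326) = 0 + 200/489 = 200/489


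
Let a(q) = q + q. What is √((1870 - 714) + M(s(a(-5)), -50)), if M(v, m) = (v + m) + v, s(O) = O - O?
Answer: √1106 ≈ 33.257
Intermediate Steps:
a(q) = 2*q
s(O) = 0
M(v, m) = m + 2*v (M(v, m) = (m + v) + v = m + 2*v)
√((1870 - 714) + M(s(a(-5)), -50)) = √((1870 - 714) + (-50 + 2*0)) = √(1156 + (-50 + 0)) = √(1156 - 50) = √1106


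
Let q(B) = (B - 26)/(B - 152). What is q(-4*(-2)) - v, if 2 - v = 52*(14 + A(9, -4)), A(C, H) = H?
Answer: 4145/8 ≈ 518.13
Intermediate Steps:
q(B) = (-26 + B)/(-152 + B)
v = -518 (v = 2 - 52*(14 - 4) = 2 - 52*10 = 2 - 1*520 = 2 - 520 = -518)
q(-4*(-2)) - v = (-26 - 4*(-2))/(-152 - 4*(-2)) - 1*(-518) = (-26 + 8)/(-152 + 8) + 518 = -18/(-144) + 518 = -1/144*(-18) + 518 = 1/8 + 518 = 4145/8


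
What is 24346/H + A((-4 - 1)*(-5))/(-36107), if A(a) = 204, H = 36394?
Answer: 435818323/657039079 ≈ 0.66331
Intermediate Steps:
24346/H + A((-4 - 1)*(-5))/(-36107) = 24346/36394 + 204/(-36107) = 24346*(1/36394) + 204*(-1/36107) = 12173/18197 - 204/36107 = 435818323/657039079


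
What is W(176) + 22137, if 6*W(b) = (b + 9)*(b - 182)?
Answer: 21952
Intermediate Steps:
W(b) = (-182 + b)*(9 + b)/6 (W(b) = ((b + 9)*(b - 182))/6 = ((9 + b)*(-182 + b))/6 = ((-182 + b)*(9 + b))/6 = (-182 + b)*(9 + b)/6)
W(176) + 22137 = (-273 - 173/6*176 + (1/6)*176**2) + 22137 = (-273 - 15224/3 + (1/6)*30976) + 22137 = (-273 - 15224/3 + 15488/3) + 22137 = -185 + 22137 = 21952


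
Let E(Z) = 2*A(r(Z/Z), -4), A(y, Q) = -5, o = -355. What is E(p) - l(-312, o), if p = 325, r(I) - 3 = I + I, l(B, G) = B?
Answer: 302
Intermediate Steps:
r(I) = 3 + 2*I (r(I) = 3 + (I + I) = 3 + 2*I)
E(Z) = -10 (E(Z) = 2*(-5) = -10)
E(p) - l(-312, o) = -10 - 1*(-312) = -10 + 312 = 302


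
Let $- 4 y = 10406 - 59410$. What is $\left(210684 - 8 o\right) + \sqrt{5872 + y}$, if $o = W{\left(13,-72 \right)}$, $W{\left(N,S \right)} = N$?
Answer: $210580 + \sqrt{18123} \approx 2.1071 \cdot 10^{5}$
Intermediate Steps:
$y = 12251$ ($y = - \frac{10406 - 59410}{4} = \left(- \frac{1}{4}\right) \left(-49004\right) = 12251$)
$o = 13$
$\left(210684 - 8 o\right) + \sqrt{5872 + y} = \left(210684 - 104\right) + \sqrt{5872 + 12251} = \left(210684 - 104\right) + \sqrt{18123} = 210580 + \sqrt{18123}$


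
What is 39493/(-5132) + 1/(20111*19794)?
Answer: -7860630123965/1021465925844 ≈ -7.6954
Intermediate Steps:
39493/(-5132) + 1/(20111*19794) = 39493*(-1/5132) + (1/20111)*(1/19794) = -39493/5132 + 1/398077134 = -7860630123965/1021465925844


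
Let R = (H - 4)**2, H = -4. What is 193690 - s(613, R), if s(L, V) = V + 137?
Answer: 193489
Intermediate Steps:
R = 64 (R = (-4 - 4)**2 = (-8)**2 = 64)
s(L, V) = 137 + V
193690 - s(613, R) = 193690 - (137 + 64) = 193690 - 1*201 = 193690 - 201 = 193489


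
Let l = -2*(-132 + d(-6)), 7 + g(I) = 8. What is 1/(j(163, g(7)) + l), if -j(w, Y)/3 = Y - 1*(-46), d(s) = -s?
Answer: 1/111 ≈ 0.0090090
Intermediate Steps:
g(I) = 1 (g(I) = -7 + 8 = 1)
j(w, Y) = -138 - 3*Y (j(w, Y) = -3*(Y - 1*(-46)) = -3*(Y + 46) = -3*(46 + Y) = -138 - 3*Y)
l = 252 (l = -2*(-132 - 1*(-6)) = -2*(-132 + 6) = -2*(-126) = 252)
1/(j(163, g(7)) + l) = 1/((-138 - 3*1) + 252) = 1/((-138 - 3) + 252) = 1/(-141 + 252) = 1/111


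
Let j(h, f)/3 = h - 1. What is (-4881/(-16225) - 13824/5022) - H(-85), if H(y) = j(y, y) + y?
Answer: 513861608/1508925 ≈ 340.55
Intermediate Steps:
j(h, f) = -3 + 3*h (j(h, f) = 3*(h - 1) = 3*(-1 + h) = -3 + 3*h)
H(y) = -3 + 4*y (H(y) = (-3 + 3*y) + y = -3 + 4*y)
(-4881/(-16225) - 13824/5022) - H(-85) = (-4881/(-16225) - 13824/5022) - (-3 + 4*(-85)) = (-4881*(-1/16225) - 13824*1/5022) - (-3 - 340) = (4881/16225 - 256/93) - 1*(-343) = -3699667/1508925 + 343 = 513861608/1508925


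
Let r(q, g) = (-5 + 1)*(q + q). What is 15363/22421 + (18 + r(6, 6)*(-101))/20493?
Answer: 141311515/153157851 ≈ 0.92265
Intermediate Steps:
r(q, g) = -8*q
15363/22421 + (18 + r(6, 6)*(-101))/20493 = 15363/22421 + (18 - 8*6*(-101))/20493 = 15363*(1/22421) + (18 - 48*(-101))*(1/20493) = 15363/22421 + (18 + 4848)*(1/20493) = 15363/22421 + 4866*(1/20493) = 15363/22421 + 1622/6831 = 141311515/153157851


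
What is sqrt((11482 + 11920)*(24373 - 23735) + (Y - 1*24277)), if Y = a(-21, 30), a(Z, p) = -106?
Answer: sqrt(14906093) ≈ 3860.8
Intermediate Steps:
Y = -106
sqrt((11482 + 11920)*(24373 - 23735) + (Y - 1*24277)) = sqrt((11482 + 11920)*(24373 - 23735) + (-106 - 1*24277)) = sqrt(23402*638 + (-106 - 24277)) = sqrt(14930476 - 24383) = sqrt(14906093)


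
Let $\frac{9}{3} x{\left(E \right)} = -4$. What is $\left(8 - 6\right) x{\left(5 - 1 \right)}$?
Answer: $- \frac{8}{3} \approx -2.6667$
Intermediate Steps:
$x{\left(E \right)} = - \frac{4}{3}$ ($x{\left(E \right)} = \frac{1}{3} \left(-4\right) = - \frac{4}{3}$)
$\left(8 - 6\right) x{\left(5 - 1 \right)} = \left(8 - 6\right) \left(- \frac{4}{3}\right) = 2 \left(- \frac{4}{3}\right) = - \frac{8}{3}$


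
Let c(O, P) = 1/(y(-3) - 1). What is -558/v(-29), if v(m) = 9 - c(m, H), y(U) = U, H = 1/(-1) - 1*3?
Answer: -2232/37 ≈ -60.324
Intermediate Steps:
H = -4 (H = -1 - 3 = -4)
c(O, P) = -1/4 (c(O, P) = 1/(-3 - 1) = 1/(-4) = -1/4)
v(m) = 37/4 (v(m) = 9 - 1*(-1/4) = 9 + 1/4 = 37/4)
-558/v(-29) = -558/37/4 = -558*4/37 = -2232/37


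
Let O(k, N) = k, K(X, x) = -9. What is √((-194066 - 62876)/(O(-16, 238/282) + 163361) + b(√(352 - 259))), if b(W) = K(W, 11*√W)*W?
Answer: √(-856534510 - 4900700025*√93)/23335 ≈ 9.4003*I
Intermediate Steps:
b(W) = -9*W
√((-194066 - 62876)/(O(-16, 238/282) + 163361) + b(√(352 - 259))) = √((-194066 - 62876)/(-16 + 163361) - 9*√(352 - 259)) = √(-256942/163345 - 9*√93) = √(-256942*1/163345 - 9*√93) = √(-36706/23335 - 9*√93)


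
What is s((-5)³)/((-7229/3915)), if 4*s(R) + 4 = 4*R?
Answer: 493290/7229 ≈ 68.238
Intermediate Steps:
s(R) = -1 + R (s(R) = -1 + (4*R)/4 = -1 + R)
s((-5)³)/((-7229/3915)) = (-1 + (-5)³)/((-7229/3915)) = (-1 - 125)/((-7229*1/3915)) = -126/(-7229/3915) = -126*(-3915/7229) = 493290/7229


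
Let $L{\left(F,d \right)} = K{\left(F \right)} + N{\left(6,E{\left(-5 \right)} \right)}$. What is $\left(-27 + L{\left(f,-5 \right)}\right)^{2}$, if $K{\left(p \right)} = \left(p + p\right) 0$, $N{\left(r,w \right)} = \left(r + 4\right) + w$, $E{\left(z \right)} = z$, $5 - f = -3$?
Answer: $484$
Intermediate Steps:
$f = 8$ ($f = 5 - -3 = 5 + 3 = 8$)
$N{\left(r,w \right)} = 4 + r + w$ ($N{\left(r,w \right)} = \left(4 + r\right) + w = 4 + r + w$)
$K{\left(p \right)} = 0$ ($K{\left(p \right)} = 2 p 0 = 0$)
$L{\left(F,d \right)} = 5$ ($L{\left(F,d \right)} = 0 + \left(4 + 6 - 5\right) = 0 + 5 = 5$)
$\left(-27 + L{\left(f,-5 \right)}\right)^{2} = \left(-27 + 5\right)^{2} = \left(-22\right)^{2} = 484$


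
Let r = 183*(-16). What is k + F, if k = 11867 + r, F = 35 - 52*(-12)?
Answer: 9598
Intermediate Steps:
r = -2928
F = 659 (F = 35 + 624 = 659)
k = 8939 (k = 11867 - 2928 = 8939)
k + F = 8939 + 659 = 9598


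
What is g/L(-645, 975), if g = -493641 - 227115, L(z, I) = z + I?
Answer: -120126/55 ≈ -2184.1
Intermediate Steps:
L(z, I) = I + z
g = -720756
g/L(-645, 975) = -720756/(975 - 645) = -720756/330 = -720756*1/330 = -120126/55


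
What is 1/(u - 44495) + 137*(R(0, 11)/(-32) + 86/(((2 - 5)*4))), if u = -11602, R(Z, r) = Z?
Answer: -110155811/112194 ≈ -981.83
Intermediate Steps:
1/(u - 44495) + 137*(R(0, 11)/(-32) + 86/(((2 - 5)*4))) = 1/(-11602 - 44495) + 137*(0/(-32) + 86/(((2 - 5)*4))) = 1/(-56097) + 137*(0*(-1/32) + 86/((-3*4))) = -1/56097 + 137*(0 + 86/(-12)) = -1/56097 + 137*(0 + 86*(-1/12)) = -1/56097 + 137*(0 - 43/6) = -1/56097 + 137*(-43/6) = -1/56097 - 5891/6 = -110155811/112194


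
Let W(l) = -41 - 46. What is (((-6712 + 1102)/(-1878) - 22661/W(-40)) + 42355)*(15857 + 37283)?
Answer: 61671267933020/27231 ≈ 2.2647e+9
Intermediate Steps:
W(l) = -87
(((-6712 + 1102)/(-1878) - 22661/W(-40)) + 42355)*(15857 + 37283) = (((-6712 + 1102)/(-1878) - 22661/(-87)) + 42355)*(15857 + 37283) = ((-5610*(-1/1878) - 22661*(-1/87)) + 42355)*53140 = ((935/313 + 22661/87) + 42355)*53140 = (7174238/27231 + 42355)*53140 = (1160543243/27231)*53140 = 61671267933020/27231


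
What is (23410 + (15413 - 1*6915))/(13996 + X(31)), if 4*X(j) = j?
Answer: 127632/56015 ≈ 2.2785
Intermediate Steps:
X(j) = j/4
(23410 + (15413 - 1*6915))/(13996 + X(31)) = (23410 + (15413 - 1*6915))/(13996 + (¼)*31) = (23410 + (15413 - 6915))/(13996 + 31/4) = (23410 + 8498)/(56015/4) = 31908*(4/56015) = 127632/56015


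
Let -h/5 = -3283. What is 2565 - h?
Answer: -13850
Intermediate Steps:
h = 16415 (h = -5*(-3283) = 16415)
2565 - h = 2565 - 1*16415 = 2565 - 16415 = -13850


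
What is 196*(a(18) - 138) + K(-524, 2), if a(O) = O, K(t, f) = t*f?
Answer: -24568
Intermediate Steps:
K(t, f) = f*t
196*(a(18) - 138) + K(-524, 2) = 196*(18 - 138) + 2*(-524) = 196*(-120) - 1048 = -23520 - 1048 = -24568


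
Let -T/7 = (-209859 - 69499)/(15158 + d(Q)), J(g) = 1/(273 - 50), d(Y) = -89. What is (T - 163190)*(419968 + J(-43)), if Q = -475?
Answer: -230119568412540460/3360387 ≈ -6.8480e+10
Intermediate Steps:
J(g) = 1/223
T = 1955506/15069 (T = -7*(-209859 - 69499)/(15158 - 89) = -(-1955506)/15069 = -7*(-279358/15069) = 1955506/15069 ≈ 129.77)
(T - 163190)*(419968 + J(-43)) = (1955506/15069 - 163190)*(419968 + 1/223) = -2457154604/15069*93652865/223 = -230119568412540460/3360387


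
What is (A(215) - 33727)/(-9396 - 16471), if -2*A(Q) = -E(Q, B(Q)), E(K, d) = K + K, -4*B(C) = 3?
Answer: 33512/25867 ≈ 1.2955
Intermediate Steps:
B(C) = -3/4 (B(C) = -1/4*3 = -3/4)
E(K, d) = 2*K
A(Q) = Q (A(Q) = -(-1)*2*Q/2 = -(-1)*Q = Q)
(A(215) - 33727)/(-9396 - 16471) = (215 - 33727)/(-9396 - 16471) = -33512/(-25867) = -33512*(-1/25867) = 33512/25867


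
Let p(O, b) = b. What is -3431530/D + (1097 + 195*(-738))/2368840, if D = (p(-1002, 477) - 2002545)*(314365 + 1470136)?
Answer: -127554695889777521/2115784135449350280 ≈ -0.060287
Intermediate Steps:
D = -3572692348068 (D = (477 - 2002545)*(314365 + 1470136) = -2002068*1784501 = -3572692348068)
-3431530/D + (1097 + 195*(-738))/2368840 = -3431530/(-3572692348068) + (1097 + 195*(-738))/2368840 = -3431530*(-1/3572692348068) + (1097 - 143910)*(1/2368840) = 1715765/1786346174034 - 142813*1/2368840 = 1715765/1786346174034 - 142813/2368840 = -127554695889777521/2115784135449350280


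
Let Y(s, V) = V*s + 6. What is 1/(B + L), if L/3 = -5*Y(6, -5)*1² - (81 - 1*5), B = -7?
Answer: 1/125 ≈ 0.0080000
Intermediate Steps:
Y(s, V) = 6 + V*s
L = 132 (L = 3*(-5*(6 - 5*6)*1² - (81 - 1*5)) = 3*(-5*(6 - 30)*1 - (81 - 5)) = 3*(-5*(-24)*1 - 1*76) = 3*(120*1 - 76) = 3*(120 - 76) = 3*44 = 132)
1/(B + L) = 1/(-7 + 132) = 1/125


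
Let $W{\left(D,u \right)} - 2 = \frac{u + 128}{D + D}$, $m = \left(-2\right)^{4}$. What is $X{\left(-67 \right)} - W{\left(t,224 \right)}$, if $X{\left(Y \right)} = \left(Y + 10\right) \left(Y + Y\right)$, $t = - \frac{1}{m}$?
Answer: $10452$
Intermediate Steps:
$m = 16$
$t = - \frac{1}{16} \approx -0.0625$
$X{\left(Y \right)} = 2 Y \left(10 + Y\right)$ ($X{\left(Y \right)} = \left(10 + Y\right) 2 Y = 2 Y \left(10 + Y\right)$)
$W{\left(D,u \right)} = 2 + \frac{128 + u}{2 D}$ ($W{\left(D,u \right)} = 2 + \frac{u + 128}{D + D} = 2 + \frac{128 + u}{2 D}$)
$X{\left(-67 \right)} - W{\left(t,224 \right)} = 2 \left(-67\right) \left(10 - 67\right) - \frac{128 + 224 + 4 \left(- \frac{1}{16}\right)}{2 \left(- \frac{1}{16}\right)} = 2 \left(-67\right) \left(-57\right) - \frac{1}{2} \left(-16\right) \left(128 + 224 - \frac{1}{4}\right) = 7638 - \frac{1}{2} \left(-16\right) \frac{1407}{4} = 7638 - -2814 = 7638 + 2814 = 10452$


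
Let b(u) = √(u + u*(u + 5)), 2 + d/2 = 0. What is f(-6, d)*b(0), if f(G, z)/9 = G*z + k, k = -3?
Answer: 0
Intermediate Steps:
d = -4 (d = -4 + 2*0 = -4 + 0 = -4)
b(u) = √(u + u*(5 + u))
f(G, z) = -27 + 9*G*z (f(G, z) = 9*(G*z - 3) = 9*(-3 + G*z) = -27 + 9*G*z)
f(-6, d)*b(0) = (-27 + 9*(-6)*(-4))*√(0*(6 + 0)) = (-27 + 216)*√(0*6) = 189*√0 = 189*0 = 0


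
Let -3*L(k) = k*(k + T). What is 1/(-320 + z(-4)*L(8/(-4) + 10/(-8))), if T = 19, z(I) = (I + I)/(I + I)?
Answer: -16/4847 ≈ -0.0033010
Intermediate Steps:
z(I) = 1 (z(I) = (2*I)/((2*I)) = (2*I)*(1/(2*I)) = 1)
L(k) = -k*(19 + k)/3 (L(k) = -k*(k + 19)/3 = -k*(19 + k)/3)
1/(-320 + z(-4)*L(8/(-4) + 10/(-8))) = 1/(-320 + 1*(-(8/(-4) + 10/(-8))*(19 + (8/(-4) + 10/(-8)))/3)) = 1/(-320 + 1*(-(8*(-1/4) + 10*(-1/8))*(19 + (8*(-1/4) + 10*(-1/8)))/3)) = 1/(-320 + 1*(-(-2 - 5/4)*(19 + (-2 - 5/4))/3)) = 1/(-320 + 1*(-1/3*(-13/4)*(19 - 13/4))) = 1/(-320 + 1*(-1/3*(-13/4)*63/4)) = 1/(-320 + 1*(273/16)) = 1/(-320 + 273/16) = 1/(-4847/16) = -16/4847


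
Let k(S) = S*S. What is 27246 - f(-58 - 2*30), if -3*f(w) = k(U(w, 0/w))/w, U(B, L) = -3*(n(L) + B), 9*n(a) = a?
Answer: 26892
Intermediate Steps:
n(a) = a/9
U(B, L) = -3*B - L/3 (U(B, L) = -3*(L/9 + B) = -3*(B + L/9) = -3*B - L/3)
k(S) = S**2
f(w) = -3*w (f(w) = -(-3*w - 0/w)**2/(3*w) = -(-3*w - 1/3*0)**2/(3*w) = -(-3*w + 0)**2/(3*w) = -(-3*w)**2/(3*w) = -9*w**2/(3*w) = -3*w)
27246 - f(-58 - 2*30) = 27246 - (-3)*(-58 - 2*30) = 27246 - (-3)*(-58 - 1*60) = 27246 - (-3)*(-58 - 60) = 27246 - (-3)*(-118) = 27246 - 1*354 = 27246 - 354 = 26892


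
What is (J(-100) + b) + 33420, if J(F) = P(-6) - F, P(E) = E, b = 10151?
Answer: 43665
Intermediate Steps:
J(F) = -6 - F
(J(-100) + b) + 33420 = ((-6 - 1*(-100)) + 10151) + 33420 = ((-6 + 100) + 10151) + 33420 = (94 + 10151) + 33420 = 10245 + 33420 = 43665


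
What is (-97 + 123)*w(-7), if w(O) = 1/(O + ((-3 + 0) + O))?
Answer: -26/17 ≈ -1.5294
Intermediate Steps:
w(O) = 1/(-3 + 2*O) (w(O) = 1/(O + (-3 + O)) = 1/(-3 + 2*O))
(-97 + 123)*w(-7) = (-97 + 123)/(-3 + 2*(-7)) = 26/(-3 - 14) = 26/(-17) = 26*(-1/17) = -26/17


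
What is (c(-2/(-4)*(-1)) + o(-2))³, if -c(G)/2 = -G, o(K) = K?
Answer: -27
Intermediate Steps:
c(G) = 2*G (c(G) = -(-2)*G = 2*G)
(c(-2/(-4)*(-1)) + o(-2))³ = (2*(-2/(-4)*(-1)) - 2)³ = (2*(-2*(-¼)*(-1)) - 2)³ = (2*((½)*(-1)) - 2)³ = (2*(-½) - 2)³ = (-1 - 2)³ = (-3)³ = -27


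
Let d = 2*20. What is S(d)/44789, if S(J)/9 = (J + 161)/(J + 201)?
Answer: 1809/10794149 ≈ 0.00016759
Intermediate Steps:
d = 40
S(J) = 9*(161 + J)/(201 + J) (S(J) = 9*((J + 161)/(J + 201)) = 9*((161 + J)/(201 + J)) = 9*(161 + J)/(201 + J))
S(d)/44789 = (9*(161 + 40)/(201 + 40))/44789 = (9*201/241)*(1/44789) = (9*(1/241)*201)*(1/44789) = (1809/241)*(1/44789) = 1809/10794149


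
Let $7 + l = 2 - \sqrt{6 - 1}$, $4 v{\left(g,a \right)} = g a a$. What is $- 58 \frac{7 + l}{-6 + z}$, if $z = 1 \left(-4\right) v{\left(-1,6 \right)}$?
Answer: $- \frac{58}{15} + \frac{29 \sqrt{5}}{15} \approx 0.4564$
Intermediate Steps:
$v{\left(g,a \right)} = \frac{g a^{2}}{4}$ ($v{\left(g,a \right)} = \frac{g a a}{4} = \frac{a g a}{4} = \frac{g a^{2}}{4}$)
$z = 36$ ($z = 1 \left(-4\right) \frac{1}{4} \left(-1\right) 6^{2} = - 4 \cdot \frac{1}{4} \left(-1\right) 36 = \left(-4\right) \left(-9\right) = 36$)
$l = -5 - \sqrt{5}$ ($l = -7 + \left(2 - \sqrt{6 - 1}\right) = -7 + \left(2 - \sqrt{5}\right) = -5 - \sqrt{5} \approx -7.2361$)
$- 58 \frac{7 + l}{-6 + z} = - 58 \frac{7 - \left(5 + \sqrt{5}\right)}{-6 + 36} = - 58 \frac{2 - \sqrt{5}}{30} = - 58 \left(2 - \sqrt{5}\right) \frac{1}{30} = - 58 \left(\frac{1}{15} - \frac{\sqrt{5}}{30}\right) = - \frac{58}{15} + \frac{29 \sqrt{5}}{15}$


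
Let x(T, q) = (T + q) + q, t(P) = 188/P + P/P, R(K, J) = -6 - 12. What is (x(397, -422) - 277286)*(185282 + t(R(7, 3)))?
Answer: -463106724049/9 ≈ -5.1456e+10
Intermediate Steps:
R(K, J) = -18
t(P) = 1 + 188/P (t(P) = 188/P + 1 = 1 + 188/P)
x(T, q) = T + 2*q
(x(397, -422) - 277286)*(185282 + t(R(7, 3))) = ((397 + 2*(-422)) - 277286)*(185282 + (188 - 18)/(-18)) = ((397 - 844) - 277286)*(185282 - 1/18*170) = (-447 - 277286)*(185282 - 85/9) = -277733*1667453/9 = -463106724049/9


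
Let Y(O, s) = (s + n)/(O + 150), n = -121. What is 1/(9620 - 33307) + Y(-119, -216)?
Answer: -7982550/734297 ≈ -10.871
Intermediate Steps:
Y(O, s) = (-121 + s)/(150 + O) (Y(O, s) = (s - 121)/(O + 150) = (-121 + s)/(150 + O))
1/(9620 - 33307) + Y(-119, -216) = 1/(9620 - 33307) + (-121 - 216)/(150 - 119) = 1/(-23687) - 337/31 = -1/23687 + (1/31)*(-337) = -1/23687 - 337/31 = -7982550/734297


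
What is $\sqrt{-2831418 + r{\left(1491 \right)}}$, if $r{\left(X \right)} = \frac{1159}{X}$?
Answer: $\frac{i \sqrt{6294469830789}}{1491} \approx 1682.7 i$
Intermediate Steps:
$\sqrt{-2831418 + r{\left(1491 \right)}} = \sqrt{-2831418 + \frac{1159}{1491}} = \sqrt{- \frac{4221643079}{1491}} = \frac{i \sqrt{6294469830789}}{1491}$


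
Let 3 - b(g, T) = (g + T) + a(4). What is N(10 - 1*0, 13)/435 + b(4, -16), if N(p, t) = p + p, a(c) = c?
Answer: 961/87 ≈ 11.046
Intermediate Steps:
N(p, t) = 2*p
b(g, T) = -1 - T - g (b(g, T) = 3 - ((g + T) + 4) = 3 - ((T + g) + 4) = 3 - (4 + T + g) = 3 + (-4 - T - g) = -1 - T - g)
N(10 - 1*0, 13)/435 + b(4, -16) = (2*(10 - 1*0))/435 + (-1 - 1*(-16) - 1*4) = (2*(10 + 0))*(1/435) + (-1 + 16 - 4) = (2*10)*(1/435) + 11 = 20*(1/435) + 11 = 4/87 + 11 = 961/87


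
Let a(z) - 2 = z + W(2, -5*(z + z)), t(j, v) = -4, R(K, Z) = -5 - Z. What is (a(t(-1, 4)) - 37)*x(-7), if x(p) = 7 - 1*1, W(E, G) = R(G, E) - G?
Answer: -516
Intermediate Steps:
W(E, G) = -5 - E - G (W(E, G) = (-5 - E) - G = -5 - E - G)
a(z) = -5 + 11*z (a(z) = 2 + (z + (-5 - 1*2 - (-5)*(z + z))) = 2 + (z + (-5 - 2 - (-5)*2*z)) = 2 + (z + (-5 - 2 - (-10)*z)) = 2 + (z + (-5 - 2 + 10*z)) = 2 + (z + (-7 + 10*z)) = 2 + (-7 + 11*z) = -5 + 11*z)
x(p) = 6 (x(p) = 7 - 1 = 6)
(a(t(-1, 4)) - 37)*x(-7) = ((-5 + 11*(-4)) - 37)*6 = ((-5 - 44) - 37)*6 = (-49 - 37)*6 = -86*6 = -516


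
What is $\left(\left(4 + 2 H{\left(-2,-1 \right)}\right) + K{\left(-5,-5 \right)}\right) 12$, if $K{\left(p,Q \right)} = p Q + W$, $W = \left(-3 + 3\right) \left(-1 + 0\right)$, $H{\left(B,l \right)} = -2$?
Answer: $300$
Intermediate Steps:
$W = 0$ ($W = 0 \left(-1\right) = 0$)
$K{\left(p,Q \right)} = Q p$ ($K{\left(p,Q \right)} = p Q + 0 = Q p + 0 = Q p$)
$\left(\left(4 + 2 H{\left(-2,-1 \right)}\right) + K{\left(-5,-5 \right)}\right) 12 = \left(\left(4 + 2 \left(-2\right)\right) - -25\right) 12 = \left(\left(4 - 4\right) + 25\right) 12 = \left(0 + 25\right) 12 = 25 \cdot 12 = 300$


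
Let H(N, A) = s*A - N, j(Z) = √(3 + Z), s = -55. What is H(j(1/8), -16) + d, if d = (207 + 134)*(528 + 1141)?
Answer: 570009 - 5*√2/4 ≈ 5.7001e+5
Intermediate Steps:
H(N, A) = -N - 55*A (H(N, A) = -55*A - N = -N - 55*A)
d = 569129 (d = 341*1669 = 569129)
H(j(1/8), -16) + d = (-√(3 + 1/8) - 55*(-16)) + 569129 = (-√(3 + ⅛) + 880) + 569129 = (-√(25/8) + 880) + 569129 = (-5*√2/4 + 880) + 569129 = (880 - 5*√2/4) + 569129 = 570009 - 5*√2/4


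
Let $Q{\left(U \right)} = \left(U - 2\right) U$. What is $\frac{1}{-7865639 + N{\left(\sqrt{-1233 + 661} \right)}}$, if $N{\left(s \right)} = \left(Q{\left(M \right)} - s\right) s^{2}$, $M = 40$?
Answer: $- \frac{8735079}{76301792285489} - \frac{1144 i \sqrt{143}}{76301792285489} \approx -1.1448 \cdot 10^{-7} - 1.7929 \cdot 10^{-10} i$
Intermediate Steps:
$Q{\left(U \right)} = U \left(-2 + U\right)$ ($Q{\left(U \right)} = \left(-2 + U\right) U = U \left(-2 + U\right)$)
$N{\left(s \right)} = s^{2} \left(1520 - s\right)$ ($N{\left(s \right)} = \left(40 \left(-2 + 40\right) - s\right) s^{2} = \left(40 \cdot 38 - s\right) s^{2} = \left(1520 - s\right) s^{2} = s^{2} \left(1520 - s\right)$)
$\frac{1}{-7865639 + N{\left(\sqrt{-1233 + 661} \right)}} = \frac{1}{-7865639 + \left(\sqrt{-1233 + 661}\right)^{2} \left(1520 - \sqrt{-1233 + 661}\right)} = \frac{1}{-7865639 + \left(\sqrt{-572}\right)^{2} \left(1520 - \sqrt{-572}\right)} = \frac{1}{-7865639 + \left(2 i \sqrt{143}\right)^{2} \left(1520 - 2 i \sqrt{143}\right)} = \frac{1}{-7865639 - 572 \left(1520 - 2 i \sqrt{143}\right)} = \frac{1}{-7865639 - \left(869440 - 1144 i \sqrt{143}\right)} = \frac{1}{-8735079 + 1144 i \sqrt{143}}$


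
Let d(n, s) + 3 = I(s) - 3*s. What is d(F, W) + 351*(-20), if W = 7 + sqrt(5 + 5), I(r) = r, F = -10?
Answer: -7037 - 2*sqrt(10) ≈ -7043.3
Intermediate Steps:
W = 7 + sqrt(10) ≈ 10.162
d(n, s) = -3 - 2*s (d(n, s) = -3 + (s - 3*s) = -3 - 2*s)
d(F, W) + 351*(-20) = (-3 - 2*(7 + sqrt(10))) + 351*(-20) = (-3 + (-14 - 2*sqrt(10))) - 7020 = (-17 - 2*sqrt(10)) - 7020 = -7037 - 2*sqrt(10)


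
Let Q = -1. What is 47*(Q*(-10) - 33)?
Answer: -1081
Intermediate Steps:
47*(Q*(-10) - 33) = 47*(-1*(-10) - 33) = 47*(10 - 33) = 47*(-23) = -1081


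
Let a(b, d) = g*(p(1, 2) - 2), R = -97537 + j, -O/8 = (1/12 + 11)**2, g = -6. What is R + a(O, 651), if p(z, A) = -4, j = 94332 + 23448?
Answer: 20279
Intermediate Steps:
j = 117780
O = -17689/18 (O = -8*(1/12 + 11)**2 = -8*(133/12)**2 = -8*17689/144 = -17689/18 ≈ -982.72)
R = 20243 (R = -97537 + 117780 = 20243)
a(b, d) = 36 (a(b, d) = -6*(-4 - 2) = -6*(-6) = 36)
R + a(O, 651) = 20243 + 36 = 20279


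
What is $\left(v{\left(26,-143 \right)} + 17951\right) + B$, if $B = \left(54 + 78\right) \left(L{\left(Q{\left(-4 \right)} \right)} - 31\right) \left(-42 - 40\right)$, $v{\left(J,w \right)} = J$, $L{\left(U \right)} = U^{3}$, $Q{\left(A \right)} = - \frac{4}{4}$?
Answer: $364345$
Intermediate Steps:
$Q{\left(A \right)} = -1$ ($Q{\left(A \right)} = \left(-4\right) \frac{1}{4} = -1$)
$B = 346368$ ($B = \left(54 + 78\right) \left(\left(-1\right)^{3} - 31\right) \left(-42 - 40\right) = 132 \left(-1 - 31\right) \left(-82\right) = 132 \left(\left(-32\right) \left(-82\right)\right) = 132 \cdot 2624 = 346368$)
$\left(v{\left(26,-143 \right)} + 17951\right) + B = \left(26 + 17951\right) + 346368 = 17977 + 346368 = 364345$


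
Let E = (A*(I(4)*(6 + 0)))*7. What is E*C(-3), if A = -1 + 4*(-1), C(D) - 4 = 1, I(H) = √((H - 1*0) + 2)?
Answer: -1050*√6 ≈ -2572.0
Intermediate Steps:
I(H) = √(2 + H) (I(H) = √((H + 0) + 2) = √(H + 2) = √(2 + H))
C(D) = 5 (C(D) = 4 + 1 = 5)
A = -5 (A = -1 - 4 = -5)
E = -210*√6 (E = -5*√(2 + 4)*(6 + 0)*7 = -5*√6*6*7 = -30*√6*7 = -210*√6 ≈ -514.39)
E*C(-3) = -210*√6*5 = -1050*√6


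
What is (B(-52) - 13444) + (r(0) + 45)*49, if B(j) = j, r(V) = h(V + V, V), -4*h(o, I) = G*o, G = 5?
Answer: -11291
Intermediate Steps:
h(o, I) = -5*o/4
r(V) = -5*V/2 (r(V) = -5*(V + V)/4 = -5*V/2)
(B(-52) - 13444) + (r(0) + 45)*49 = (-52 - 13444) + (-5/2*0 + 45)*49 = -13496 + (0 + 45)*49 = -13496 + 45*49 = -13496 + 2205 = -11291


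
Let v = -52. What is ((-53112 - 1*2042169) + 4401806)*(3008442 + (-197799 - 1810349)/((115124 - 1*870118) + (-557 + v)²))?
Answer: 2665382670794063350/384113 ≈ 6.9391e+12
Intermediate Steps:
((-53112 - 1*2042169) + 4401806)*(3008442 + (-197799 - 1810349)/((115124 - 1*870118) + (-557 + v)²)) = ((-53112 - 1*2042169) + 4401806)*(3008442 + (-197799 - 1810349)/((115124 - 1*870118) + (-557 - 52)²)) = ((-53112 - 2042169) + 4401806)*(3008442 - 2008148/((115124 - 870118) + (-609)²)) = (-2095281 + 4401806)*(3008442 - 2008148/(-754994 + 370881)) = 2306525*(3008442 - 2008148/(-384113)) = 2306525*(3008442 - 2008148*(-1/384113)) = 2306525*(3008442 + 2008148/384113) = 2306525*(1155583690094/384113) = 2665382670794063350/384113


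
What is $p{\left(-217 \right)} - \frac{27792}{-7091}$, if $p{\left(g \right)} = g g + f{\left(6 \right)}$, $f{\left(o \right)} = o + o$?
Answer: $\frac{334020983}{7091} \approx 47105.0$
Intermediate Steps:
$f{\left(o \right)} = 2 o$
$p{\left(g \right)} = 12 + g^{2}$ ($p{\left(g \right)} = g g + 2 \cdot 6 = g^{2} + 12 = 12 + g^{2}$)
$p{\left(-217 \right)} - \frac{27792}{-7091} = \left(12 + \left(-217\right)^{2}\right) - \frac{27792}{-7091} = \left(12 + 47089\right) - - \frac{27792}{7091} = 47101 + \frac{27792}{7091} = \frac{334020983}{7091}$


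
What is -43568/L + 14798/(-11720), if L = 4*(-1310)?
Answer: 5413443/767660 ≈ 7.0519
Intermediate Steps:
L = -5240
-43568/L + 14798/(-11720) = -43568/(-5240) + 14798/(-11720) = -43568*(-1/5240) + 14798*(-1/11720) = 5446/655 - 7399/5860 = 5413443/767660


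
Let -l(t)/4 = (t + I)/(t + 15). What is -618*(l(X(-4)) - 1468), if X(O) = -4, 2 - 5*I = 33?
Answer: 49771248/55 ≈ 9.0493e+5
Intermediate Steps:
I = -31/5 (I = ⅖ - ⅕*33 = ⅖ - 33/5 = -31/5 ≈ -6.2000)
l(t) = -4*(-31/5 + t)/(15 + t) (l(t) = -4*(t - 31/5)/(t + 15) = -4*(-31/5 + t)/(15 + t))
-618*(l(X(-4)) - 1468) = -618*(4*(31 - 5*(-4))/(5*(15 - 4)) - 1468) = -618*((⅘)*(31 + 20)/11 - 1468) = -618*((⅘)*(1/11)*51 - 1468) = -618*(204/55 - 1468) = -618*(-80536/55) = 49771248/55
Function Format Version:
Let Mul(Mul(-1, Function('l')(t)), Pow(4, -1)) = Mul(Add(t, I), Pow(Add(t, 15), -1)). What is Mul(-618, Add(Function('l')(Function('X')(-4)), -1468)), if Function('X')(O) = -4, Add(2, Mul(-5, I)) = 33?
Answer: Rational(49771248, 55) ≈ 9.0493e+5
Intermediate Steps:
I = Rational(-31, 5) (I = Add(Rational(2, 5), Mul(Rational(-1, 5), 33)) = Add(Rational(2, 5), Rational(-33, 5)) = Rational(-31, 5) ≈ -6.2000)
Function('l')(t) = Mul(-4, Pow(Add(15, t), -1), Add(Rational(-31, 5), t)) (Function('l')(t) = Mul(-4, Mul(Add(t, Rational(-31, 5)), Pow(Add(t, 15), -1))) = Mul(-4, Mul(Add(Rational(-31, 5), t), Pow(Add(15, t), -1))) = Mul(-4, Mul(Pow(Add(15, t), -1), Add(Rational(-31, 5), t))) = Mul(-4, Pow(Add(15, t), -1), Add(Rational(-31, 5), t)))
Mul(-618, Add(Function('l')(Function('X')(-4)), -1468)) = Mul(-618, Add(Mul(Rational(4, 5), Pow(Add(15, -4), -1), Add(31, Mul(-5, -4))), -1468)) = Mul(-618, Add(Mul(Rational(4, 5), Pow(11, -1), Add(31, 20)), -1468)) = Mul(-618, Add(Mul(Rational(4, 5), Rational(1, 11), 51), -1468)) = Mul(-618, Add(Rational(204, 55), -1468)) = Mul(-618, Rational(-80536, 55)) = Rational(49771248, 55)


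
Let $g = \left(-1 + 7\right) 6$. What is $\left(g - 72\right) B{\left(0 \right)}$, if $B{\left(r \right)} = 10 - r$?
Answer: $-360$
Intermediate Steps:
$g = 36$ ($g = 6 \cdot 6 = 36$)
$\left(g - 72\right) B{\left(0 \right)} = \left(36 - 72\right) \left(10 - 0\right) = - 36 \left(10 + 0\right) = \left(-36\right) 10 = -360$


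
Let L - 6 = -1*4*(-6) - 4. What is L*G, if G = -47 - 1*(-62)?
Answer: 390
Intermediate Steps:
G = 15 (G = -47 + 62 = 15)
L = 26 (L = 6 + (-1*4*(-6) - 4) = 6 + (-4*(-6) - 4) = 6 + (24 - 4) = 6 + 20 = 26)
L*G = 26*15 = 390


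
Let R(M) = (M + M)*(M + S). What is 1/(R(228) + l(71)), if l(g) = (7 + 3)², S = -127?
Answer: 1/46156 ≈ 2.1666e-5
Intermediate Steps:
l(g) = 100 (l(g) = 10² = 100)
R(M) = 2*M*(-127 + M) (R(M) = (M + M)*(M - 127) = (2*M)*(-127 + M) = 2*M*(-127 + M))
1/(R(228) + l(71)) = 1/(2*228*(-127 + 228) + 100) = 1/(2*228*101 + 100) = 1/(46056 + 100) = 1/46156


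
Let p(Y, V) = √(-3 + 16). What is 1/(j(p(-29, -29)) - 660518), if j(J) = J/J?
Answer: -1/660517 ≈ -1.5140e-6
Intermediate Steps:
p(Y, V) = √13
j(J) = 1
1/(j(p(-29, -29)) - 660518) = 1/(1 - 660518) = 1/(-660517) = -1/660517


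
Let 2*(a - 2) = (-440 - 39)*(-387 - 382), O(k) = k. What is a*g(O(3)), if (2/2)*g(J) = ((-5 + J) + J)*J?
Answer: 1105065/2 ≈ 5.5253e+5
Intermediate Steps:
g(J) = J*(-5 + 2*J) (g(J) = ((-5 + J) + J)*J = (-5 + 2*J)*J = J*(-5 + 2*J))
a = 368355/2 (a = 2 + ((-440 - 39)*(-387 - 382))/2 = 2 + (-479*(-769))/2 = 2 + (½)*368351 = 2 + 368351/2 = 368355/2 ≈ 1.8418e+5)
a*g(O(3)) = 368355*(3*(-5 + 2*3))/2 = 368355*(3*(-5 + 6))/2 = 368355*(3*1)/2 = (368355/2)*3 = 1105065/2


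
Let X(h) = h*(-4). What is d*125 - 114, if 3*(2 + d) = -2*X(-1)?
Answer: -2092/3 ≈ -697.33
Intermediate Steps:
X(h) = -4*h
d = -14/3 (d = -2 + (-(-8)*(-1))/3 = -2 + (-2*4)/3 = -2 + (⅓)*(-8) = -2 - 8/3 = -14/3 ≈ -4.6667)
d*125 - 114 = -14/3*125 - 114 = -1750/3 - 114 = -2092/3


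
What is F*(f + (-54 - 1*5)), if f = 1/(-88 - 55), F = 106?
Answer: -894428/143 ≈ -6254.7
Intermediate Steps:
f = -1/143 (f = 1/(-143) = -1/143 ≈ -0.0069930)
F*(f + (-54 - 1*5)) = 106*(-1/143 + (-54 - 1*5)) = 106*(-1/143 + (-54 - 5)) = 106*(-1/143 - 59) = 106*(-8438/143) = -894428/143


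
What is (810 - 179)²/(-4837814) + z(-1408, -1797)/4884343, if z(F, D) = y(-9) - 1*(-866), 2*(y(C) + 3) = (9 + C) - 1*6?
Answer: -1940594373183/23629542946202 ≈ -0.082126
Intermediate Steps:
y(C) = -3/2 + C/2 (y(C) = -3 + ((9 + C) - 1*6)/2 = -3 + ((9 + C) - 6)/2 = -3 + (3 + C)/2 = -3 + (3/2 + C/2) = -3/2 + C/2)
z(F, D) = 860 (z(F, D) = (-3/2 + (½)*(-9)) - 1*(-866) = (-3/2 - 9/2) + 866 = -6 + 866 = 860)
(810 - 179)²/(-4837814) + z(-1408, -1797)/4884343 = (810 - 179)²/(-4837814) + 860/4884343 = 631²*(-1/4837814) + 860*(1/4884343) = 398161*(-1/4837814) + 860/4884343 = -398161/4837814 + 860/4884343 = -1940594373183/23629542946202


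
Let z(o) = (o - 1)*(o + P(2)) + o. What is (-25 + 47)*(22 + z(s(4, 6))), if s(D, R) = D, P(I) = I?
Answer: 968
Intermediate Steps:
z(o) = o + (-1 + o)*(2 + o) (z(o) = (o - 1)*(o + 2) + o = (-1 + o)*(2 + o) + o = o + (-1 + o)*(2 + o))
(-25 + 47)*(22 + z(s(4, 6))) = (-25 + 47)*(22 + (-2 + 4² + 2*4)) = 22*(22 + (-2 + 16 + 8)) = 22*(22 + 22) = 22*44 = 968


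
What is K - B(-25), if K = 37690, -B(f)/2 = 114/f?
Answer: 942022/25 ≈ 37681.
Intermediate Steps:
B(f) = -228/f
K - B(-25) = 37690 - (-228)/(-25) = 37690 - (-228)*(-1)/25 = 37690 - 1*228/25 = 37690 - 228/25 = 942022/25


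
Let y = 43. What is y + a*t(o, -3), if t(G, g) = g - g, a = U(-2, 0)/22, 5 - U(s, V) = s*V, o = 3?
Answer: 43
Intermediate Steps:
U(s, V) = 5 - V*s (U(s, V) = 5 - s*V = 5 - V*s)
a = 5/22 (a = (5 - 1*0*(-2))/22 = (5 + 0)*(1/22) = 5*(1/22) = 5/22 ≈ 0.22727)
t(G, g) = 0
y + a*t(o, -3) = 43 + (5/22)*0 = 43 + 0 = 43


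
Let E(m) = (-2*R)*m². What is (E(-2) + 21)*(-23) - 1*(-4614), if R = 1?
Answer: 4315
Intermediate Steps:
E(m) = -2*m² (E(m) = (-2*1)*m² = -2*m²)
(E(-2) + 21)*(-23) - 1*(-4614) = (-2*(-2)² + 21)*(-23) - 1*(-4614) = (-2*4 + 21)*(-23) + 4614 = (-8 + 21)*(-23) + 4614 = 13*(-23) + 4614 = -299 + 4614 = 4315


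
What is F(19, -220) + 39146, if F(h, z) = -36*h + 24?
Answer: 38486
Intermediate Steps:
F(h, z) = 24 - 36*h
F(19, -220) + 39146 = (24 - 36*19) + 39146 = (24 - 684) + 39146 = -660 + 39146 = 38486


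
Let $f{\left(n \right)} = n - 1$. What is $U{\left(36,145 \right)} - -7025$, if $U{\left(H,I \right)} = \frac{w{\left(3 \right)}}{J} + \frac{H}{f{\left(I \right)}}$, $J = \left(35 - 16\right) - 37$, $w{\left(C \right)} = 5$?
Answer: $\frac{252899}{36} \approx 7025.0$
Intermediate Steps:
$f{\left(n \right)} = -1 + n$ ($f{\left(n \right)} = n - 1 = -1 + n$)
$J = -18$ ($J = 19 - 37 = -18$)
$U{\left(H,I \right)} = - \frac{5}{18} + \frac{H}{-1 + I}$ ($U{\left(H,I \right)} = \frac{5}{-18} + \frac{H}{-1 + I} = 5 \left(- \frac{1}{18}\right) + \frac{H}{-1 + I} = - \frac{5}{18} + \frac{H}{-1 + I}$)
$U{\left(36,145 \right)} - -7025 = \frac{5 - 725 + 18 \cdot 36}{18 \left(-1 + 145\right)} - -7025 = \frac{5 - 725 + 648}{18 \cdot 144} + 7025 = \frac{1}{18} \cdot \frac{1}{144} \left(-72\right) + 7025 = - \frac{1}{36} + 7025 = \frac{252899}{36}$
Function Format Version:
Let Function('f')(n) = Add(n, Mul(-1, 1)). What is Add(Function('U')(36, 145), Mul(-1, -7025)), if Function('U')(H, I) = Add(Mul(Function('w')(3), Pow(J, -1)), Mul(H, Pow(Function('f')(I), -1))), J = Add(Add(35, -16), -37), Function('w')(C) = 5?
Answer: Rational(252899, 36) ≈ 7025.0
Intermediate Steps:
Function('f')(n) = Add(-1, n) (Function('f')(n) = Add(n, -1) = Add(-1, n))
J = -18 (J = Add(19, -37) = -18)
Function('U')(H, I) = Add(Rational(-5, 18), Mul(H, Pow(Add(-1, I), -1))) (Function('U')(H, I) = Add(Mul(5, Pow(-18, -1)), Mul(H, Pow(Add(-1, I), -1))) = Add(Mul(5, Rational(-1, 18)), Mul(H, Pow(Add(-1, I), -1))) = Add(Rational(-5, 18), Mul(H, Pow(Add(-1, I), -1))))
Add(Function('U')(36, 145), Mul(-1, -7025)) = Add(Mul(Rational(1, 18), Pow(Add(-1, 145), -1), Add(5, Mul(-5, 145), Mul(18, 36))), Mul(-1, -7025)) = Add(Mul(Rational(1, 18), Pow(144, -1), Add(5, -725, 648)), 7025) = Add(Mul(Rational(1, 18), Rational(1, 144), -72), 7025) = Add(Rational(-1, 36), 7025) = Rational(252899, 36)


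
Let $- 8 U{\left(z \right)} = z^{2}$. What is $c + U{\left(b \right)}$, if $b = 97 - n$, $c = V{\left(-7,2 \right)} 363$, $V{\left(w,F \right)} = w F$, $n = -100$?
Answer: $- \frac{79465}{8} \approx -9933.1$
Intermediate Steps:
$V{\left(w,F \right)} = F w$
$c = -5082$ ($c = 2 \left(-7\right) 363 = \left(-14\right) 363 = -5082$)
$b = 197$ ($b = 97 - -100 = 97 + 100 = 197$)
$U{\left(z \right)} = - \frac{z^{2}}{8}$
$c + U{\left(b \right)} = -5082 - \frac{197^{2}}{8} = -5082 - \frac{38809}{8} = - \frac{79465}{8}$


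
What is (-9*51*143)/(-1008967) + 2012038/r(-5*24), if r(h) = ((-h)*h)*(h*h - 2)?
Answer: 340544647931/6152657025600 ≈ 0.055349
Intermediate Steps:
r(h) = -h²*(-2 + h²) (r(h) = (-h²)*(h² - 2) = (-h²)*(-2 + h²) = -h²*(-2 + h²))
(-9*51*143)/(-1008967) + 2012038/r(-5*24) = (-9*51*143)/(-1008967) + 2012038/(((-5*24)²*(2 - (-5*24)²))) = -459*143*(-1/1008967) + 2012038/(((-120)²*(2 - 1*(-120)²))) = -65637*(-1/1008967) + 2012038/((14400*(2 - 1*14400))) = 3861/59351 + 2012038/((14400*(2 - 14400))) = 3861/59351 + 2012038/((14400*(-14398))) = 3861/59351 + 2012038/(-207331200) = 3861/59351 + 2012038*(-1/207331200) = 3861/59351 - 1006019/103665600 = 340544647931/6152657025600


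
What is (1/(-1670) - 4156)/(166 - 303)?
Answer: 6940521/228790 ≈ 30.336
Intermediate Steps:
(1/(-1670) - 4156)/(166 - 303) = (-1/1670 - 4156)/(-137) = -6940521/1670*(-1/137) = 6940521/228790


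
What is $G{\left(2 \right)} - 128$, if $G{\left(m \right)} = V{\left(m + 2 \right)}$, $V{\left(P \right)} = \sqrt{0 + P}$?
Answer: $-126$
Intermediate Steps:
$V{\left(P \right)} = \sqrt{P}$
$G{\left(m \right)} = \sqrt{2 + m}$ ($G{\left(m \right)} = \sqrt{m + 2} = \sqrt{2 + m}$)
$G{\left(2 \right)} - 128 = \sqrt{2 + 2} - 128 = \sqrt{4} - 128 = 2 - 128 = -126$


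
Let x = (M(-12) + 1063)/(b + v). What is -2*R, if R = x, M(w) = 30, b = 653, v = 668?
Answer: -2186/1321 ≈ -1.6548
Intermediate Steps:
x = 1093/1321 (x = (30 + 1063)/(653 + 668) = 1093/1321 ≈ 0.82740)
R = 1093/1321 ≈ 0.82740
-2*R = -2*1093/1321 = -2186/1321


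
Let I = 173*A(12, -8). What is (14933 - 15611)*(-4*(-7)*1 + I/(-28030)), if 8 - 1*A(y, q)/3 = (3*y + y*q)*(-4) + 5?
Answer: -307758777/14015 ≈ -21959.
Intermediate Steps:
A(y, q) = 9 + 36*y + 12*q*y (A(y, q) = 24 - 3*((3*y + y*q)*(-4) + 5) = 24 - 3*((3*y + q*y)*(-4) + 5) = 24 - 3*((-12*y - 4*q*y) + 5) = 24 - 3*(5 - 12*y - 4*q*y) = 24 + (-15 + 36*y + 12*q*y) = 9 + 36*y + 12*q*y)
I = -123003 (I = 173*(9 + 36*12 + 12*(-8)*12) = 173*(9 + 432 - 1152) = 173*(-711) = -123003)
(14933 - 15611)*(-4*(-7)*1 + I/(-28030)) = (14933 - 15611)*(-4*(-7)*1 - 123003/(-28030)) = -678*(28*1 - 123003*(-1/28030)) = -678*(28 + 123003/28030) = -678*907843/28030 = -307758777/14015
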